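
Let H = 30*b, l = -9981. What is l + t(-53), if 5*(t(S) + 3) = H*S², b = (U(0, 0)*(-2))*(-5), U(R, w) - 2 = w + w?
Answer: 327096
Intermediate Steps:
U(R, w) = 2 + 2*w (U(R, w) = 2 + (w + w) = 2 + 2*w)
b = 20 (b = ((2 + 2*0)*(-2))*(-5) = ((2 + 0)*(-2))*(-5) = (2*(-2))*(-5) = -4*(-5) = 20)
H = 600 (H = 30*20 = 600)
t(S) = -3 + 120*S² (t(S) = -3 + (600*S²)/5 = -3 + 120*S²)
l + t(-53) = -9981 + (-3 + 120*(-53)²) = -9981 + (-3 + 120*2809) = -9981 + (-3 + 337080) = -9981 + 337077 = 327096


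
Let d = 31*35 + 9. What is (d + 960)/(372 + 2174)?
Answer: 1027/1273 ≈ 0.80676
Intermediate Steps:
d = 1094 (d = 1085 + 9 = 1094)
(d + 960)/(372 + 2174) = (1094 + 960)/(372 + 2174) = 2054/2546 = 2054*(1/2546) = 1027/1273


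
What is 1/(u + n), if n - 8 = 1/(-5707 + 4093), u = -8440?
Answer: -1614/13609249 ≈ -0.00011860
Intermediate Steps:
n = 12911/1614 (n = 8 + 1/(-5707 + 4093) = 8 + 1/(-1614) = 8 - 1/1614 = 12911/1614 ≈ 7.9994)
1/(u + n) = 1/(-8440 + 12911/1614) = 1/(-13609249/1614) = -1614/13609249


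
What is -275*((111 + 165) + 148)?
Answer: -116600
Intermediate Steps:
-275*((111 + 165) + 148) = -275*(276 + 148) = -275*424 = -116600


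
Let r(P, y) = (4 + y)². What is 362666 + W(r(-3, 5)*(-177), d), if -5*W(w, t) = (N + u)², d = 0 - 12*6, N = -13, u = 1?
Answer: 1813186/5 ≈ 3.6264e+5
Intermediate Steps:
d = -72 (d = 0 - 72 = -72)
W(w, t) = -144/5 (W(w, t) = -(-13 + 1)²/5 = -⅕*(-12)² = -⅕*144 = -144/5)
362666 + W(r(-3, 5)*(-177), d) = 362666 - 144/5 = 1813186/5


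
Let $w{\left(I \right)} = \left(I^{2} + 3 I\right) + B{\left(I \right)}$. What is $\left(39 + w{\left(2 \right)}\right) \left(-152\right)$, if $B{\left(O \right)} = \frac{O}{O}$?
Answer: $-7600$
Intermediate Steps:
$B{\left(O \right)} = 1$
$w{\left(I \right)} = 1 + I^{2} + 3 I$ ($w{\left(I \right)} = \left(I^{2} + 3 I\right) + 1 = 1 + I^{2} + 3 I$)
$\left(39 + w{\left(2 \right)}\right) \left(-152\right) = \left(39 + \left(1 + 2^{2} + 3 \cdot 2\right)\right) \left(-152\right) = \left(39 + \left(1 + 4 + 6\right)\right) \left(-152\right) = \left(39 + 11\right) \left(-152\right) = 50 \left(-152\right) = -7600$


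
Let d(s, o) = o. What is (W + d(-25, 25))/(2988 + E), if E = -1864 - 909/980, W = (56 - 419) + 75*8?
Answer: 256760/1100611 ≈ 0.23329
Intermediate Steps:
W = 237 (W = -363 + 600 = 237)
E = -1827629/980 (E = -1864 - 909/980 = -1827629/980 ≈ -1864.9)
(W + d(-25, 25))/(2988 + E) = (237 + 25)/(2988 - 1827629/980) = 262/(1100611/980) = 262*(980/1100611) = 256760/1100611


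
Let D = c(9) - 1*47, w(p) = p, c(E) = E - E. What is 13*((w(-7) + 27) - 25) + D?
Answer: -112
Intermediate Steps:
c(E) = 0
D = -47 (D = 0 - 1*47 = 0 - 47 = -47)
13*((w(-7) + 27) - 25) + D = 13*((-7 + 27) - 25) - 47 = 13*(20 - 25) - 47 = 13*(-5) - 47 = -65 - 47 = -112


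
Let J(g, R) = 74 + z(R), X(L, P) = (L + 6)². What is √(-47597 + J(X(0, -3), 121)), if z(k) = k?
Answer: I*√47402 ≈ 217.72*I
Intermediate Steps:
X(L, P) = (6 + L)²
J(g, R) = 74 + R
√(-47597 + J(X(0, -3), 121)) = √(-47597 + (74 + 121)) = √(-47597 + 195) = √(-47402) = I*√47402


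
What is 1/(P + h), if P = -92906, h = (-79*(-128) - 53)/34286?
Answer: -4898/455052151 ≈ -1.0764e-5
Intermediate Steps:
h = 1437/4898 (h = (10112 - 53)*(1/34286) = 10059*(1/34286) = 1437/4898 ≈ 0.29339)
1/(P + h) = 1/(-92906 + 1437/4898) = 1/(-455052151/4898) = -4898/455052151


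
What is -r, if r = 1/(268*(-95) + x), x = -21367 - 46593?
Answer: 1/93420 ≈ 1.0704e-5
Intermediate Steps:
x = -67960
r = -1/93420 (r = 1/(268*(-95) - 67960) = 1/(-25460 - 67960) = 1/(-93420) = -1/93420 ≈ -1.0704e-5)
-r = -1*(-1/93420) = 1/93420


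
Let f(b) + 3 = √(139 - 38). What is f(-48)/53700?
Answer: -1/17900 + √101/53700 ≈ 0.00013128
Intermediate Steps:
f(b) = -3 + √101 (f(b) = -3 + √(139 - 38) = -3 + √101)
f(-48)/53700 = (-3 + √101)/53700 = (-3 + √101)*(1/53700) = -1/17900 + √101/53700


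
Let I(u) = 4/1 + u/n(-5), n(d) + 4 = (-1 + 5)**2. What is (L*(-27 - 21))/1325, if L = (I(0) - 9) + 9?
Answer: -192/1325 ≈ -0.14491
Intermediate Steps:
n(d) = 12 (n(d) = -4 + (-1 + 5)**2 = -4 + 4**2 = -4 + 16 = 12)
I(u) = 4 + u/12 (I(u) = 4/1 + u/12 = 4*1 + u*(1/12) = 4 + u/12)
L = 4 (L = ((4 + (1/12)*0) - 9) + 9 = ((4 + 0) - 9) + 9 = (4 - 9) + 9 = -5 + 9 = 4)
(L*(-27 - 21))/1325 = (4*(-27 - 21))/1325 = (4*(-48))*(1/1325) = -192*1/1325 = -192/1325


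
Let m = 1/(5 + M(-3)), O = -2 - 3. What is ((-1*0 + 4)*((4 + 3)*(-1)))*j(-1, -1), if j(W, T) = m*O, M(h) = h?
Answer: 70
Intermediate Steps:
O = -5
m = 1/2 (m = 1/(5 - 3) = 1/2 ≈ 0.50000)
j(W, T) = -5/2 (j(W, T) = (1/2)*(-5) = -5/2)
((-1*0 + 4)*((4 + 3)*(-1)))*j(-1, -1) = ((-1*0 + 4)*((4 + 3)*(-1)))*(-5/2) = ((0 + 4)*(7*(-1)))*(-5/2) = (4*(-7))*(-5/2) = -28*(-5/2) = 70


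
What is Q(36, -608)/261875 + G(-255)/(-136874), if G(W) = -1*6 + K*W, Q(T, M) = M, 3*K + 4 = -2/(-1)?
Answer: -63083446/17921939375 ≈ -0.0035199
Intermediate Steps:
K = -⅔ (K = -4/3 + (-2/(-1))/3 = -4/3 + (-2*(-1))/3 = -4/3 + (⅓)*2 = -4/3 + ⅔ = -⅔ ≈ -0.66667)
G(W) = -6 - 2*W/3 (G(W) = -1*6 - 2*W/3 = -6 - 2*W/3)
Q(36, -608)/261875 + G(-255)/(-136874) = -608/261875 + (-6 - ⅔*(-255))/(-136874) = -608*1/261875 + (-6 + 170)*(-1/136874) = -608/261875 + 164*(-1/136874) = -608/261875 - 82/68437 = -63083446/17921939375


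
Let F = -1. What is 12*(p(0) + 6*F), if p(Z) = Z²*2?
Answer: -72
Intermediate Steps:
p(Z) = 2*Z²
12*(p(0) + 6*F) = 12*(2*0² + 6*(-1)) = 12*(2*0 - 6) = 12*(0 - 6) = 12*(-6) = -72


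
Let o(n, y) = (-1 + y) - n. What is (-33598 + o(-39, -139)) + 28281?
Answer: -5418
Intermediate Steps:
o(n, y) = -1 + y - n
(-33598 + o(-39, -139)) + 28281 = (-33598 + (-1 - 139 - 1*(-39))) + 28281 = (-33598 + (-1 - 139 + 39)) + 28281 = (-33598 - 101) + 28281 = -33699 + 28281 = -5418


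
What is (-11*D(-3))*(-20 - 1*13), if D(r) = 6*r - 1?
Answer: -6897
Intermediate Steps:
D(r) = -1 + 6*r
(-11*D(-3))*(-20 - 1*13) = (-11*(-1 + 6*(-3)))*(-20 - 1*13) = (-11*(-1 - 18))*(-20 - 13) = -11*(-19)*(-33) = 209*(-33) = -6897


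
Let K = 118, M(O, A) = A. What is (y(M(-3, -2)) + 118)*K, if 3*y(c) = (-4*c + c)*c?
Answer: 13452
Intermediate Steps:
y(c) = -c² (y(c) = ((-4*c + c)*c)/3 = ((-3*c)*c)/3 = (-3*c²)/3 = -c²)
(y(M(-3, -2)) + 118)*K = (-1*(-2)² + 118)*118 = (-1*4 + 118)*118 = (-4 + 118)*118 = 114*118 = 13452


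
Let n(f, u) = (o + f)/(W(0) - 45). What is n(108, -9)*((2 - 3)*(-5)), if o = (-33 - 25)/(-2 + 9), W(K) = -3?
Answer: -1745/168 ≈ -10.387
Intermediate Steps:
o = -58/7 ≈ -8.2857
n(f, u) = 29/168 - f/48 (n(f, u) = (-58/7 + f)/(-3 - 45) = (-58/7 + f)/(-48) = (-58/7 + f)*(-1/48) = 29/168 - f/48)
n(108, -9)*((2 - 3)*(-5)) = (29/168 - 1/48*108)*((2 - 3)*(-5)) = (29/168 - 9/4)*(-1*(-5)) = -349/168*5 = -1745/168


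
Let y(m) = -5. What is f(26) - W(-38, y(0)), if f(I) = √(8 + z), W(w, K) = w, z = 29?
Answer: 38 + √37 ≈ 44.083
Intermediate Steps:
f(I) = √37 (f(I) = √(8 + 29) = √37)
f(26) - W(-38, y(0)) = √37 - 1*(-38) = √37 + 38 = 38 + √37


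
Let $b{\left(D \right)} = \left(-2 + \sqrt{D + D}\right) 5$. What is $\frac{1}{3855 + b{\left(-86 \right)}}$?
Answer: $\frac{769}{2957665} - \frac{2 i \sqrt{43}}{2957665} \approx 0.00026 - 4.4342 \cdot 10^{-6} i$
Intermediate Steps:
$b{\left(D \right)} = -10 + 5 \sqrt{2} \sqrt{D}$ ($b{\left(D \right)} = \left(-2 + \sqrt{2 D}\right) 5 = \left(-2 + \sqrt{2} \sqrt{D}\right) 5 = -10 + 5 \sqrt{2} \sqrt{D}$)
$\frac{1}{3855 + b{\left(-86 \right)}} = \frac{1}{3855 - \left(10 - 5 \sqrt{2} \sqrt{-86}\right)} = \frac{1}{3855 - \left(10 - 5 \sqrt{2} i \sqrt{86}\right)} = \frac{1}{3855 - \left(10 - 10 i \sqrt{43}\right)} = \frac{1}{3845 + 10 i \sqrt{43}}$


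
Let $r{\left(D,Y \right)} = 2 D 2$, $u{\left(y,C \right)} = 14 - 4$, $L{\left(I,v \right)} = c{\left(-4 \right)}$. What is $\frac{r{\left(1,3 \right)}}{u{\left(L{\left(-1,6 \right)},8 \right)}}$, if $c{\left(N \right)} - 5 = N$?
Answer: $\frac{2}{5} \approx 0.4$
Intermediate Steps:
$c{\left(N \right)} = 5 + N$
$L{\left(I,v \right)} = 1$ ($L{\left(I,v \right)} = 5 - 4 = 1$)
$u{\left(y,C \right)} = 10$ ($u{\left(y,C \right)} = 14 - 4 = 10$)
$r{\left(D,Y \right)} = 4 D$
$\frac{r{\left(1,3 \right)}}{u{\left(L{\left(-1,6 \right)},8 \right)}} = \frac{4 \cdot 1}{10} = 4 \cdot \frac{1}{10} = \frac{2}{5}$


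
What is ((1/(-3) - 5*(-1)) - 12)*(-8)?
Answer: 176/3 ≈ 58.667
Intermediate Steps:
((1/(-3) - 5*(-1)) - 12)*(-8) = ((-⅓ + 5) - 12)*(-8) = (14/3 - 12)*(-8) = -22/3*(-8) = 176/3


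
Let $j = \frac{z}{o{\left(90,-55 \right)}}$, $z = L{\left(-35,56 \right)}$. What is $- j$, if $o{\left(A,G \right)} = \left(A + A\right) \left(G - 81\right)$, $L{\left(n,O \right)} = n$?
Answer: $- \frac{7}{4896} \approx -0.0014297$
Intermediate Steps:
$z = -35$
$o{\left(A,G \right)} = 2 A \left(-81 + G\right)$
$j = \frac{7}{4896}$ ($j = - \frac{35}{2 \cdot 90 \left(-81 - 55\right)} = - \frac{35}{2 \cdot 90 \left(-136\right)} = - \frac{35}{-24480} = \left(-35\right) \left(- \frac{1}{24480}\right) = \frac{7}{4896} \approx 0.0014297$)
$- j = \left(-1\right) \frac{7}{4896} = - \frac{7}{4896}$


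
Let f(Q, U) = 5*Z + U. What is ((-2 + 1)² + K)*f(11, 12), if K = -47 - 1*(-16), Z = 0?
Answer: -360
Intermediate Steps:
K = -31 (K = -47 + 16 = -31)
f(Q, U) = U (f(Q, U) = 5*0 + U = 0 + U = U)
((-2 + 1)² + K)*f(11, 12) = ((-2 + 1)² - 31)*12 = ((-1)² - 31)*12 = (1 - 31)*12 = -30*12 = -360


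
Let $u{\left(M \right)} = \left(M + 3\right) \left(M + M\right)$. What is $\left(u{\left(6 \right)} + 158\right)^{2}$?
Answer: $70756$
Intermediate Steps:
$u{\left(M \right)} = 2 M \left(3 + M\right)$ ($u{\left(M \right)} = \left(3 + M\right) 2 M = 2 M \left(3 + M\right)$)
$\left(u{\left(6 \right)} + 158\right)^{2} = \left(2 \cdot 6 \left(3 + 6\right) + 158\right)^{2} = \left(2 \cdot 6 \cdot 9 + 158\right)^{2} = \left(108 + 158\right)^{2} = 266^{2} = 70756$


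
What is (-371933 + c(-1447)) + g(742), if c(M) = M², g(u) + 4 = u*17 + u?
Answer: 1735228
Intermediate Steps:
g(u) = -4 + 18*u (g(u) = -4 + (u*17 + u) = -4 + (17*u + u) = -4 + 18*u)
(-371933 + c(-1447)) + g(742) = (-371933 + (-1447)²) + (-4 + 18*742) = (-371933 + 2093809) + (-4 + 13356) = 1721876 + 13352 = 1735228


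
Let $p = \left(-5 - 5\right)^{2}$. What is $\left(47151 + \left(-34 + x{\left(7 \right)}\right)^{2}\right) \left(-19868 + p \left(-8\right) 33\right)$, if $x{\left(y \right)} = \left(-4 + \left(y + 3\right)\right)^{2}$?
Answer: $-2181767540$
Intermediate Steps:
$p = 100$ ($p = \left(-10\right)^{2} = 100$)
$x{\left(y \right)} = \left(-1 + y\right)^{2}$ ($x{\left(y \right)} = \left(-4 + \left(3 + y\right)\right)^{2} = \left(-1 + y\right)^{2}$)
$\left(47151 + \left(-34 + x{\left(7 \right)}\right)^{2}\right) \left(-19868 + p \left(-8\right) 33\right) = \left(47151 + \left(-34 + \left(-1 + 7\right)^{2}\right)^{2}\right) \left(-19868 + 100 \left(-8\right) 33\right) = \left(47151 + \left(-34 + 6^{2}\right)^{2}\right) \left(-19868 - 26400\right) = \left(47151 + \left(-34 + 36\right)^{2}\right) \left(-19868 - 26400\right) = \left(47151 + 2^{2}\right) \left(-46268\right) = \left(47151 + 4\right) \left(-46268\right) = 47155 \left(-46268\right) = -2181767540$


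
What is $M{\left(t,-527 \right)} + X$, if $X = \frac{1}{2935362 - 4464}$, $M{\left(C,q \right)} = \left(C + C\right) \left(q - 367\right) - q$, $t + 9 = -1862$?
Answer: $\frac{9806418345751}{2930898} \approx 3.3459 \cdot 10^{6}$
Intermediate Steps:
$t = -1871$ ($t = -9 - 1862 = -1871$)
$M{\left(C,q \right)} = - q + 2 C \left(-367 + q\right)$ ($M{\left(C,q \right)} = 2 C \left(-367 + q\right) - q = - q + 2 C \left(-367 + q\right)$)
$X = \frac{1}{2930898} \approx 3.4119 \cdot 10^{-7}$
$M{\left(t,-527 \right)} + X = \left(\left(-1\right) \left(-527\right) - -1373314 + 2 \left(-1871\right) \left(-527\right)\right) + \frac{1}{2930898} = \left(527 + 1373314 + 1972034\right) + \frac{1}{2930898} = 3345875 + \frac{1}{2930898} = \frac{9806418345751}{2930898}$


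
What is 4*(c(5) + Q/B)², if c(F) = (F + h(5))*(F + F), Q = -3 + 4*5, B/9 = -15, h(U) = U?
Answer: 727165156/18225 ≈ 39899.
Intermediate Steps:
B = -135 (B = 9*(-15) = -135)
Q = 17 (Q = -3 + 20 = 17)
c(F) = 2*F*(5 + F) (c(F) = (F + 5)*(F + F) = (5 + F)*(2*F) = 2*F*(5 + F))
4*(c(5) + Q/B)² = 4*(2*5*(5 + 5) + 17/(-135))² = 4*(2*5*10 + 17*(-1/135))² = 4*(100 - 17/135)² = 4*(13483/135)² = 4*(181791289/18225) = 727165156/18225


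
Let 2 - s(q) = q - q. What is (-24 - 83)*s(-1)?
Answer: -214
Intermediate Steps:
s(q) = 2 (s(q) = 2 - (q - q) = 2 - 1*0 = 2 + 0 = 2)
(-24 - 83)*s(-1) = (-24 - 83)*2 = -107*2 = -214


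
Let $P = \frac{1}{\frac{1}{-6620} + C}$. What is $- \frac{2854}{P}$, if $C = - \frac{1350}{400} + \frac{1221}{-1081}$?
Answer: $\frac{92002524349}{7156220} \approx 12856.0$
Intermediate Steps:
$C = - \frac{38955}{8648}$ ($C = \left(-1350\right) \frac{1}{400} + 1221 \left(- \frac{1}{1081}\right) = - \frac{27}{8} - \frac{1221}{1081} = - \frac{38955}{8648} \approx -4.5045$)
$P = - \frac{14312440}{64472687}$ ($P = \frac{1}{\frac{1}{-6620} - \frac{38955}{8648}} = \frac{1}{- \frac{1}{6620} - \frac{38955}{8648}} = \frac{1}{- \frac{64472687}{14312440}} = - \frac{14312440}{64472687} \approx -0.22199$)
$- \frac{2854}{P} = - \frac{2854}{- \frac{14312440}{64472687}} = \left(-2854\right) \left(- \frac{64472687}{14312440}\right) = \frac{92002524349}{7156220}$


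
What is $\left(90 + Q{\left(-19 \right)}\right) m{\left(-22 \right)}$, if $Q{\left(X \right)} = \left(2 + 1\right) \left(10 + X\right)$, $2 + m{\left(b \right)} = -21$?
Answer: $-1449$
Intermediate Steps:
$m{\left(b \right)} = -23$ ($m{\left(b \right)} = -2 - 21 = -23$)
$Q{\left(X \right)} = 30 + 3 X$ ($Q{\left(X \right)} = 3 \left(10 + X\right) = 30 + 3 X$)
$\left(90 + Q{\left(-19 \right)}\right) m{\left(-22 \right)} = \left(90 + \left(30 + 3 \left(-19\right)\right)\right) \left(-23\right) = \left(90 + \left(30 - 57\right)\right) \left(-23\right) = \left(90 - 27\right) \left(-23\right) = 63 \left(-23\right) = -1449$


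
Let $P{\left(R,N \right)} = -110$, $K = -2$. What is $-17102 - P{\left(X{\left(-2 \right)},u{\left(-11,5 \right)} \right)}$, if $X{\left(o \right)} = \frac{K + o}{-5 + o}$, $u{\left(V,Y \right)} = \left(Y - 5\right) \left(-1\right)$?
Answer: $-16992$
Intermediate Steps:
$u{\left(V,Y \right)} = 5 - Y$ ($u{\left(V,Y \right)} = \left(-5 + Y\right) \left(-1\right) = 5 - Y$)
$X{\left(o \right)} = \frac{-2 + o}{-5 + o}$
$-17102 - P{\left(X{\left(-2 \right)},u{\left(-11,5 \right)} \right)} = -17102 - -110 = -17102 + 110 = -16992$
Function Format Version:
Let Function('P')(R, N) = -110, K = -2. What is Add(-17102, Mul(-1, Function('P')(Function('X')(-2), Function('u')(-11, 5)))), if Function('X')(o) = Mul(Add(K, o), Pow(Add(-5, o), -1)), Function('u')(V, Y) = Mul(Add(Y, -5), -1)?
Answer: -16992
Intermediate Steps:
Function('u')(V, Y) = Add(5, Mul(-1, Y)) (Function('u')(V, Y) = Mul(Add(-5, Y), -1) = Add(5, Mul(-1, Y)))
Function('X')(o) = Mul(Pow(Add(-5, o), -1), Add(-2, o)) (Function('X')(o) = Mul(Add(-2, o), Pow(Add(-5, o), -1)) = Mul(Pow(Add(-5, o), -1), Add(-2, o)))
Add(-17102, Mul(-1, Function('P')(Function('X')(-2), Function('u')(-11, 5)))) = Add(-17102, Mul(-1, -110)) = Add(-17102, 110) = -16992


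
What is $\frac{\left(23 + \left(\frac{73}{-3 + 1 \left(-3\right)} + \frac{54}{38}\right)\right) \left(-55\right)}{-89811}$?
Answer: $\frac{76835}{10238454} \approx 0.0075046$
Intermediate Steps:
$\frac{\left(23 + \left(\frac{73}{-3 + 1 \left(-3\right)} + \frac{54}{38}\right)\right) \left(-55\right)}{-89811} = \left(23 + \left(\frac{73}{-3 - 3} + 54 \cdot \frac{1}{38}\right)\right) \left(-55\right) \left(- \frac{1}{89811}\right) = \left(23 + \left(\frac{73}{-6} + \frac{27}{19}\right)\right) \left(-55\right) \left(- \frac{1}{89811}\right) = \left(23 + \left(73 \left(- \frac{1}{6}\right) + \frac{27}{19}\right)\right) \left(-55\right) \left(- \frac{1}{89811}\right) = \left(23 + \left(- \frac{73}{6} + \frac{27}{19}\right)\right) \left(-55\right) \left(- \frac{1}{89811}\right) = \left(23 - \frac{1225}{114}\right) \left(-55\right) \left(- \frac{1}{89811}\right) = \frac{1397}{114} \left(-55\right) \left(- \frac{1}{89811}\right) = \left(- \frac{76835}{114}\right) \left(- \frac{1}{89811}\right) = \frac{76835}{10238454}$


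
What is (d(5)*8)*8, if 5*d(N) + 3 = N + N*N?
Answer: 1728/5 ≈ 345.60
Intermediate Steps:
d(N) = -3/5 + N/5 + N**2/5 (d(N) = -3/5 + (N + N*N)/5 = -3/5 + (N + N**2)/5 = -3/5 + (N/5 + N**2/5) = -3/5 + N/5 + N**2/5)
(d(5)*8)*8 = ((-3/5 + (1/5)*5 + (1/5)*5**2)*8)*8 = ((-3/5 + 1 + (1/5)*25)*8)*8 = ((-3/5 + 1 + 5)*8)*8 = ((27/5)*8)*8 = (216/5)*8 = 1728/5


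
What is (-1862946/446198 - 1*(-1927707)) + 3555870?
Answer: 1223379613650/223099 ≈ 5.4836e+6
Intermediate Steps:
(-1862946/446198 - 1*(-1927707)) + 3555870 = (-1862946*1/446198 + 1927707) + 3555870 = (-931473/223099 + 1927707) + 3555870 = 430068572520/223099 + 3555870 = 1223379613650/223099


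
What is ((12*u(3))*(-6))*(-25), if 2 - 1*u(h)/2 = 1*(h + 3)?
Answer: -14400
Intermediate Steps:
u(h) = -2 - 2*h (u(h) = 4 - 2*(h + 3) = 4 - 2*(3 + h) = 4 + (-6 - 2*h) = -2 - 2*h)
((12*u(3))*(-6))*(-25) = ((12*(-2 - 2*3))*(-6))*(-25) = ((12*(-2 - 6))*(-6))*(-25) = ((12*(-8))*(-6))*(-25) = -96*(-6)*(-25) = 576*(-25) = -14400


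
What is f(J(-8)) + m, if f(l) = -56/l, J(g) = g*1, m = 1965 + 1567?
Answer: 3539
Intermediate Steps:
m = 3532
J(g) = g
f(J(-8)) + m = -56/(-8) + 3532 = -56*(-⅛) + 3532 = 7 + 3532 = 3539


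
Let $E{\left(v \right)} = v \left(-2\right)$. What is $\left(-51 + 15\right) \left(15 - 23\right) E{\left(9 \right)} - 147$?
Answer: $-5331$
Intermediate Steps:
$E{\left(v \right)} = - 2 v$
$\left(-51 + 15\right) \left(15 - 23\right) E{\left(9 \right)} - 147 = \left(-51 + 15\right) \left(15 - 23\right) \left(\left(-2\right) 9\right) - 147 = \left(-36\right) \left(-8\right) \left(-18\right) - 147 = 288 \left(-18\right) - 147 = -5184 - 147 = -5331$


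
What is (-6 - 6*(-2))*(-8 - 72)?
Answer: -480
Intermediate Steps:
(-6 - 6*(-2))*(-8 - 72) = (-6 + 12)*(-80) = 6*(-80) = -480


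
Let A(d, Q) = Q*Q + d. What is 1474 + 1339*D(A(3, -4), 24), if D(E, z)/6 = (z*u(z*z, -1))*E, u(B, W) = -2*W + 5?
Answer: 25646002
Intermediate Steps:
u(B, W) = 5 - 2*W
A(d, Q) = d + Q² (A(d, Q) = Q² + d = d + Q²)
D(E, z) = 42*E*z (D(E, z) = 6*((z*(5 - 2*(-1)))*E) = 6*((z*(5 + 2))*E) = 6*((z*7)*E) = 6*((7*z)*E) = 6*(7*E*z) = 42*E*z)
1474 + 1339*D(A(3, -4), 24) = 1474 + 1339*(42*(3 + (-4)²)*24) = 1474 + 1339*(42*(3 + 16)*24) = 1474 + 1339*(42*19*24) = 1474 + 1339*19152 = 1474 + 25644528 = 25646002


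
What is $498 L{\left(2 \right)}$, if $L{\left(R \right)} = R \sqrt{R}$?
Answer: $996 \sqrt{2} \approx 1408.6$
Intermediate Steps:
$L{\left(R \right)} = R^{\frac{3}{2}}$
$498 L{\left(2 \right)} = 498 \cdot 2^{\frac{3}{2}} = 498 \cdot 2 \sqrt{2} = 996 \sqrt{2}$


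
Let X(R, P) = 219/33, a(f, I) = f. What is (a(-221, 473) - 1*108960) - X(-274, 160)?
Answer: -1201064/11 ≈ -1.0919e+5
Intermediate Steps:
X(R, P) = 73/11 (X(R, P) = 219*(1/33) = 73/11)
(a(-221, 473) - 1*108960) - X(-274, 160) = (-221 - 1*108960) - 1*73/11 = (-221 - 108960) - 73/11 = -109181 - 73/11 = -1201064/11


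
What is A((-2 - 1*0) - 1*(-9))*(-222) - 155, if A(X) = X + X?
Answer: -3263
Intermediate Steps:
A(X) = 2*X
A((-2 - 1*0) - 1*(-9))*(-222) - 155 = (2*((-2 - 1*0) - 1*(-9)))*(-222) - 155 = (2*((-2 + 0) + 9))*(-222) - 155 = (2*(-2 + 9))*(-222) - 155 = (2*7)*(-222) - 155 = 14*(-222) - 155 = -3108 - 155 = -3263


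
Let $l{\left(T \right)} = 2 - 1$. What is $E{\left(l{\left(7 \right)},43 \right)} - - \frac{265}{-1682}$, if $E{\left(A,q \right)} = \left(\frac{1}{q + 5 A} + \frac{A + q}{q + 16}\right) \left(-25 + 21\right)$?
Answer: $- \frac{1919621}{595428} \approx -3.2239$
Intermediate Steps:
$l{\left(T \right)} = 1$ ($l{\left(T \right)} = 2 - 1 = 1$)
$E{\left(A,q \right)} = - \frac{4}{q + 5 A} - \frac{4 \left(A + q\right)}{16 + q}$ ($E{\left(A,q \right)} = \left(\frac{1}{q + 5 A} + \frac{A + q}{16 + q}\right) \left(-4\right) = - \frac{4}{q + 5 A} - \frac{4 \left(A + q\right)}{16 + q}$)
$E{\left(l{\left(7 \right)},43 \right)} - - \frac{265}{-1682} = \frac{4 \left(-16 - 43 - 43^{2} - 5 \cdot 1^{2} - 6 \cdot 43\right)}{43^{2} + 16 \cdot 43 + 80 \cdot 1 + 5 \cdot 1 \cdot 43} - - \frac{265}{-1682} = \frac{4 \left(-16 - 43 - 1849 - 5 - 258\right)}{1849 + 688 + 80 + 215} - \left(-265\right) \left(- \frac{1}{1682}\right) = \frac{4 \left(-16 - 43 - 1849 - 5 - 258\right)}{2832} - \frac{265}{1682} = 4 \cdot \frac{1}{2832} \left(-2171\right) - \frac{265}{1682} = - \frac{2171}{708} - \frac{265}{1682} = - \frac{1919621}{595428}$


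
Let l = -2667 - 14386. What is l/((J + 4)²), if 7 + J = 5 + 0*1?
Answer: -17053/4 ≈ -4263.3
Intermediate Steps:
J = -2 (J = -7 + (5 + 0*1) = -7 + (5 + 0) = -7 + 5 = -2)
l = -17053
l/((J + 4)²) = -17053/(-2 + 4)² = -17053/2² = -17053/4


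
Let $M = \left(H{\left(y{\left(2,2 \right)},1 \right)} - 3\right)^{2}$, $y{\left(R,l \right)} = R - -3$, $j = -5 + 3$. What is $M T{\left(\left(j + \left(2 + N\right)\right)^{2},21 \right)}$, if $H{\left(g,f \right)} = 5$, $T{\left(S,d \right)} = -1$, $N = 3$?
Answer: $-4$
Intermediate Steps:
$j = -2$
$y{\left(R,l \right)} = 3 + R$ ($y{\left(R,l \right)} = R + 3 = 3 + R$)
$M = 4$ ($M = \left(5 - 3\right)^{2} = 2^{2} = 4$)
$M T{\left(\left(j + \left(2 + N\right)\right)^{2},21 \right)} = 4 \left(-1\right) = -4$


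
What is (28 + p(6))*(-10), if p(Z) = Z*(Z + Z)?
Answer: -1000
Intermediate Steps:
p(Z) = 2*Z² (p(Z) = Z*(2*Z) = 2*Z²)
(28 + p(6))*(-10) = (28 + 2*6²)*(-10) = (28 + 2*36)*(-10) = (28 + 72)*(-10) = 100*(-10) = -1000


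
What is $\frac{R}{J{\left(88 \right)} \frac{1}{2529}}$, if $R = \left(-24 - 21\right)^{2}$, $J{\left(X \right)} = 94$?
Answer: $\frac{5121225}{94} \approx 54481.0$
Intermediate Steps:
$R = 2025$ ($R = \left(-45\right)^{2} = 2025$)
$\frac{R}{J{\left(88 \right)} \frac{1}{2529}} = \frac{2025}{94 \cdot \frac{1}{2529}} = \frac{2025}{\frac{94}{2529}} = 2025 \cdot \frac{2529}{94} = \frac{5121225}{94}$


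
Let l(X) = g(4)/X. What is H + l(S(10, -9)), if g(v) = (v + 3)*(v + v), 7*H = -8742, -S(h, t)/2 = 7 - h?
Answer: -26030/21 ≈ -1239.5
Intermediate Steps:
S(h, t) = -14 + 2*h (S(h, t) = -2*(7 - h) = -14 + 2*h)
H = -8742/7 (H = (1/7)*(-8742) = -8742/7 ≈ -1248.9)
g(v) = 2*v*(3 + v) (g(v) = (3 + v)*(2*v) = 2*v*(3 + v))
l(X) = 56/X (l(X) = (2*4*(3 + 4))/X = (2*4*7)/X = 56/X)
H + l(S(10, -9)) = -8742/7 + 56/(-14 + 2*10) = -8742/7 + 56/(-14 + 20) = -8742/7 + 56/6 = -8742/7 + 56*(1/6) = -8742/7 + 28/3 = -26030/21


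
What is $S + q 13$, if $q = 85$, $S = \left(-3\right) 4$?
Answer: $1093$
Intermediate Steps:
$S = -12$
$S + q 13 = -12 + 85 \cdot 13 = -12 + 1105 = 1093$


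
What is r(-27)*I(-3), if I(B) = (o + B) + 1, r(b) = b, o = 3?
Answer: -27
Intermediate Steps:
I(B) = 4 + B (I(B) = (3 + B) + 1 = 4 + B)
r(-27)*I(-3) = -27*(4 - 3) = -27*1 = -27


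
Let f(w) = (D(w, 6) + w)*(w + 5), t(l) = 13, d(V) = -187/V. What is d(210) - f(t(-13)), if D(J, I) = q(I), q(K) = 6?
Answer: -72007/210 ≈ -342.89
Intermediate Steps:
D(J, I) = 6
f(w) = (5 + w)*(6 + w) (f(w) = (6 + w)*(w + 5) = (6 + w)*(5 + w) = (5 + w)*(6 + w))
d(210) - f(t(-13)) = -187/210 - (30 + 13² + 11*13) = -187*1/210 - (30 + 169 + 143) = -187/210 - 1*342 = -187/210 - 342 = -72007/210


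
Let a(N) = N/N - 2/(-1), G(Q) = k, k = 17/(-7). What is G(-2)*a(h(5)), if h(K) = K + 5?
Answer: -51/7 ≈ -7.2857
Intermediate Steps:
k = -17/7 (k = 17*(-⅐) = -17/7 ≈ -2.4286)
h(K) = 5 + K
G(Q) = -17/7
a(N) = 3 (a(N) = 1 - 2*(-1) = 1 + 2 = 3)
G(-2)*a(h(5)) = -17/7*3 = -51/7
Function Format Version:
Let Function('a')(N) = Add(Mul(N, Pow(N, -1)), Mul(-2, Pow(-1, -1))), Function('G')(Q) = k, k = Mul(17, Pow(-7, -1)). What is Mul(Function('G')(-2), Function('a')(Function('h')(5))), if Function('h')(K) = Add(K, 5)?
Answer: Rational(-51, 7) ≈ -7.2857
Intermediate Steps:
k = Rational(-17, 7) (k = Mul(17, Rational(-1, 7)) = Rational(-17, 7) ≈ -2.4286)
Function('h')(K) = Add(5, K)
Function('G')(Q) = Rational(-17, 7)
Function('a')(N) = 3 (Function('a')(N) = Add(1, Mul(-2, -1)) = Add(1, 2) = 3)
Mul(Function('G')(-2), Function('a')(Function('h')(5))) = Mul(Rational(-17, 7), 3) = Rational(-51, 7)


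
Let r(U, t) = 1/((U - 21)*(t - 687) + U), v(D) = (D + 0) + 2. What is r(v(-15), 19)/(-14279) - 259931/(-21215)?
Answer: 84248581226336/6876185030515 ≈ 12.252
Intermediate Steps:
v(D) = 2 + D (v(D) = D + 2 = 2 + D)
r(U, t) = 1/(U + (-687 + t)*(-21 + U)) (r(U, t) = 1/((-21 + U)*(-687 + t) + U) = 1/((-687 + t)*(-21 + U) + U) = 1/(U + (-687 + t)*(-21 + U)))
r(v(-15), 19)/(-14279) - 259931/(-21215) = 1/((14427 - 686*(2 - 15) - 21*19 + (2 - 15)*19)*(-14279)) - 259931/(-21215) = -1/14279/(14427 - 686*(-13) - 399 - 13*19) - 259931*(-1/21215) = -1/14279/(14427 + 8918 - 399 - 247) + 259931/21215 = -1/14279/22699 + 259931/21215 = (1/22699)*(-1/14279) + 259931/21215 = -1/324119021 + 259931/21215 = 84248581226336/6876185030515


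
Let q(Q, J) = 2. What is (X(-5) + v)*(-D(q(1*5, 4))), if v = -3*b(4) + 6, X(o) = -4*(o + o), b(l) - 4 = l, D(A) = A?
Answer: -44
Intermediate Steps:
b(l) = 4 + l
X(o) = -8*o
v = -18 (v = -3*(4 + 4) + 6 = -3*8 + 6 = -24 + 6 = -18)
(X(-5) + v)*(-D(q(1*5, 4))) = (-8*(-5) - 18)*(-1*2) = (40 - 18)*(-2) = 22*(-2) = -44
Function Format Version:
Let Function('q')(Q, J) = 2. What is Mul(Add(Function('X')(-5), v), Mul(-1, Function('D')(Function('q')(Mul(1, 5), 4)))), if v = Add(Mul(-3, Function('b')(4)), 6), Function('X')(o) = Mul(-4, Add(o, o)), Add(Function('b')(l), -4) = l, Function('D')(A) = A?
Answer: -44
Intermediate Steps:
Function('b')(l) = Add(4, l)
Function('X')(o) = Mul(-8, o) (Function('X')(o) = Mul(-4, Mul(2, o)) = Mul(-8, o))
v = -18 (v = Add(Mul(-3, Add(4, 4)), 6) = Add(Mul(-3, 8), 6) = Add(-24, 6) = -18)
Mul(Add(Function('X')(-5), v), Mul(-1, Function('D')(Function('q')(Mul(1, 5), 4)))) = Mul(Add(Mul(-8, -5), -18), Mul(-1, 2)) = Mul(Add(40, -18), -2) = Mul(22, -2) = -44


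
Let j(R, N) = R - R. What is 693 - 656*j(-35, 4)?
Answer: 693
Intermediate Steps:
j(R, N) = 0
693 - 656*j(-35, 4) = 693 - 656*0 = 693 + 0 = 693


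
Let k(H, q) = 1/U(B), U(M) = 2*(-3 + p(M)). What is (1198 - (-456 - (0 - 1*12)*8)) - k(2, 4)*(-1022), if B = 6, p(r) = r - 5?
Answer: 2605/2 ≈ 1302.5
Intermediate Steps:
p(r) = -5 + r
U(M) = -16 + 2*M (U(M) = 2*(-3 + (-5 + M)) = 2*(-8 + M) = -16 + 2*M)
k(H, q) = -¼ (k(H, q) = 1/(-16 + 2*6) = 1/(-16 + 12) = 1/(-4) = -¼)
(1198 - (-456 - (0 - 1*12)*8)) - k(2, 4)*(-1022) = (1198 - (-456 - (0 - 1*12)*8)) - (-1)*(-1022)/4 = (1198 - (-456 - (0 - 12)*8)) - 1*511/2 = (1198 - (-456 - (-12)*8)) - 511/2 = (1198 - (-456 - 1*(-96))) - 511/2 = (1198 - (-456 + 96)) - 511/2 = (1198 - 1*(-360)) - 511/2 = (1198 + 360) - 511/2 = 1558 - 511/2 = 2605/2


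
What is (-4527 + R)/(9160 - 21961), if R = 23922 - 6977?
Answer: -12418/12801 ≈ -0.97008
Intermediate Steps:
R = 16945
(-4527 + R)/(9160 - 21961) = (-4527 + 16945)/(9160 - 21961) = 12418/(-12801) = 12418*(-1/12801) = -12418/12801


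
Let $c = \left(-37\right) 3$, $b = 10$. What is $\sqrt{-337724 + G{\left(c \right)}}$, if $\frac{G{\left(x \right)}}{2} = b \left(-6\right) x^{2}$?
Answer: $2 i \sqrt{454061} \approx 1347.7 i$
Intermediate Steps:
$c = -111$
$G{\left(x \right)} = - 120 x^{2}$ ($G{\left(x \right)} = 2 \cdot 10 \left(-6\right) x^{2} = 2 \left(- 60 x^{2}\right) = - 120 x^{2}$)
$\sqrt{-337724 + G{\left(c \right)}} = \sqrt{-337724 - 120 \left(-111\right)^{2}} = \sqrt{-337724 - 1478520} = \sqrt{-1816244} = 2 i \sqrt{454061}$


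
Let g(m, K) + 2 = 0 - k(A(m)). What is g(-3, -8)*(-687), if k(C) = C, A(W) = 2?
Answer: 2748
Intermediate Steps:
g(m, K) = -4 (g(m, K) = -2 + (0 - 1*2) = -2 + (0 - 2) = -2 - 2 = -4)
g(-3, -8)*(-687) = -4*(-687) = 2748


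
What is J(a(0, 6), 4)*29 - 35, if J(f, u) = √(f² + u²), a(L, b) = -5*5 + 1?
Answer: -35 + 116*√37 ≈ 670.60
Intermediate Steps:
a(L, b) = -24 (a(L, b) = -25 + 1 = -24)
J(a(0, 6), 4)*29 - 35 = √((-24)² + 4²)*29 - 35 = √(576 + 16)*29 - 35 = √592*29 - 35 = (4*√37)*29 - 35 = 116*√37 - 35 = -35 + 116*√37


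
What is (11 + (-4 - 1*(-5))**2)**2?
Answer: 144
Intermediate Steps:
(11 + (-4 - 1*(-5))**2)**2 = (11 + (-4 + 5)**2)**2 = (11 + 1**2)**2 = (11 + 1)**2 = 12**2 = 144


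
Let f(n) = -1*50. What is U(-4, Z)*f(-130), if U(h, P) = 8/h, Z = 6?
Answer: 100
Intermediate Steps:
f(n) = -50
U(-4, Z)*f(-130) = (8/(-4))*(-50) = (8*(-¼))*(-50) = -2*(-50) = 100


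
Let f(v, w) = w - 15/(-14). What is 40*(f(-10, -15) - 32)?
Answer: -12860/7 ≈ -1837.1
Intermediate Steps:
f(v, w) = 15/14 + w (f(v, w) = w - 15*(-1/14) = w + 15/14 = 15/14 + w)
40*(f(-10, -15) - 32) = 40*((15/14 - 15) - 32) = 40*(-195/14 - 32) = 40*(-643/14) = -12860/7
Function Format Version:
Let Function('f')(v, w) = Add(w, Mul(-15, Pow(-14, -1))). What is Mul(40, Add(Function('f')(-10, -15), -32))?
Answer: Rational(-12860, 7) ≈ -1837.1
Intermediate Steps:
Function('f')(v, w) = Add(Rational(15, 14), w) (Function('f')(v, w) = Add(w, Mul(-15, Rational(-1, 14))) = Add(w, Rational(15, 14)) = Add(Rational(15, 14), w))
Mul(40, Add(Function('f')(-10, -15), -32)) = Mul(40, Add(Add(Rational(15, 14), -15), -32)) = Mul(40, Add(Rational(-195, 14), -32)) = Mul(40, Rational(-643, 14)) = Rational(-12860, 7)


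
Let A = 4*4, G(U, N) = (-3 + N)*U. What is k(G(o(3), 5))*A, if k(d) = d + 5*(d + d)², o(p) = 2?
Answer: 5184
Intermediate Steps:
G(U, N) = U*(-3 + N)
A = 16
k(d) = d + 20*d² (k(d) = d + 5*(2*d)² = d + 5*(4*d²) = d + 20*d²)
k(G(o(3), 5))*A = ((2*(-3 + 5))*(1 + 20*(2*(-3 + 5))))*16 = ((2*2)*(1 + 20*(2*2)))*16 = (4*(1 + 20*4))*16 = (4*(1 + 80))*16 = (4*81)*16 = 324*16 = 5184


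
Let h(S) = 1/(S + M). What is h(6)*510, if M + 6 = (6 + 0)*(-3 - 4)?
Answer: -85/7 ≈ -12.143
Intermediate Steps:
M = -48 (M = -6 + (6 + 0)*(-3 - 4) = -6 + 6*(-7) = -6 - 42 = -48)
h(S) = 1/(-48 + S) (h(S) = 1/(S - 48) = 1/(-48 + S))
h(6)*510 = 510/(-48 + 6) = 510/(-42) = -1/42*510 = -85/7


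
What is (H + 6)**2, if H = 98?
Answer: 10816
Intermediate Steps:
(H + 6)**2 = (98 + 6)**2 = 104**2 = 10816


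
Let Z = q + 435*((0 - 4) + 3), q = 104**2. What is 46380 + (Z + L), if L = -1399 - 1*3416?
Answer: 51946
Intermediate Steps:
q = 10816
L = -4815 (L = -1399 - 3416 = -4815)
Z = 10381 (Z = 10816 + 435*((0 - 4) + 3) = 10816 + 435*(-4 + 3) = 10816 + 435*(-1) = 10816 - 435 = 10381)
46380 + (Z + L) = 46380 + (10381 - 4815) = 46380 + 5566 = 51946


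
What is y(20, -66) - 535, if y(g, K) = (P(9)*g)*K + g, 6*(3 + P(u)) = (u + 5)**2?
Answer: -39675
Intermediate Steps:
P(u) = -3 + (5 + u)**2/6 (P(u) = -3 + (u + 5)**2/6 = -3 + (5 + u)**2/6)
y(g, K) = g + 89*K*g/3 (y(g, K) = ((-3 + (5 + 9)**2/6)*g)*K + g = ((-3 + (1/6)*14**2)*g)*K + g = ((-3 + (1/6)*196)*g)*K + g = ((-3 + 98/3)*g)*K + g = (89*g/3)*K + g = 89*K*g/3 + g = g + 89*K*g/3)
y(20, -66) - 535 = (1/3)*20*(3 + 89*(-66)) - 535 = (1/3)*20*(3 - 5874) - 535 = (1/3)*20*(-5871) - 535 = -39140 - 535 = -39675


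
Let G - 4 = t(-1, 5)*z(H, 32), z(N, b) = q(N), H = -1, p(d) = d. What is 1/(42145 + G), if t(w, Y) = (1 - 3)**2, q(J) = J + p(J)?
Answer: 1/42141 ≈ 2.3730e-5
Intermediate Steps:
q(J) = 2*J (q(J) = J + J = 2*J)
t(w, Y) = 4 (t(w, Y) = (-2)**2 = 4)
z(N, b) = 2*N
G = -4 (G = 4 + 4*(2*(-1)) = 4 + 4*(-2) = 4 - 8 = -4)
1/(42145 + G) = 1/(42145 - 4) = 1/42141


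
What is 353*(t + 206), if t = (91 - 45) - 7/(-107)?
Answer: 9520763/107 ≈ 88979.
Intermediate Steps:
t = 4929/107 (t = 46 - 7*(-1/107) = 46 + 7/107 = 4929/107 ≈ 46.065)
353*(t + 206) = 353*(4929/107 + 206) = 353*(26971/107) = 9520763/107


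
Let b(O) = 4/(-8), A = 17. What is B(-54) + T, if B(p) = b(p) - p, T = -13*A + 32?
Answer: -271/2 ≈ -135.50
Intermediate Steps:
T = -189 (T = -13*17 + 32 = -221 + 32 = -189)
b(O) = -½ (b(O) = 4*(-⅛) = -½)
B(p) = -½ - p
B(-54) + T = (-½ - 1*(-54)) - 189 = (-½ + 54) - 189 = 107/2 - 189 = -271/2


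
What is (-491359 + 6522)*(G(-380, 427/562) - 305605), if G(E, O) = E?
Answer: 148352849445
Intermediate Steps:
(-491359 + 6522)*(G(-380, 427/562) - 305605) = (-491359 + 6522)*(-380 - 305605) = -484837*(-305985) = 148352849445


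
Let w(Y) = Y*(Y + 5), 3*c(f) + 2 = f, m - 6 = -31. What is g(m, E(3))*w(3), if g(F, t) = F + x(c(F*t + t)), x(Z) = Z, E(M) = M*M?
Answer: -2344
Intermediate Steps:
E(M) = M²
m = -25 (m = 6 - 31 = -25)
c(f) = -⅔ + f/3
w(Y) = Y*(5 + Y)
g(F, t) = -⅔ + F + t/3 + F*t/3 (g(F, t) = F + (-⅔ + (F*t + t)/3) = F + (-⅔ + (t + F*t)/3) = F + (-⅔ + (t/3 + F*t/3)) = F + (-⅔ + t/3 + F*t/3) = -⅔ + F + t/3 + F*t/3)
g(m, E(3))*w(3) = (-⅔ - 25 + (⅓)*3²*(1 - 25))*(3*(5 + 3)) = (-⅔ - 25 + (⅓)*9*(-24))*(3*8) = (-⅔ - 25 - 72)*24 = -293/3*24 = -2344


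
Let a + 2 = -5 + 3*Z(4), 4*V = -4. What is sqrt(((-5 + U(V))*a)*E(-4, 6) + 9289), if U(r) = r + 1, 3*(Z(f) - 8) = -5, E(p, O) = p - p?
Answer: sqrt(9289) ≈ 96.379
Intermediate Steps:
V = -1 (V = (1/4)*(-4) = -1)
E(p, O) = 0
Z(f) = 19/3 (Z(f) = 8 + (1/3)*(-5) = 8 - 5/3 = 19/3)
U(r) = 1 + r
a = 12 (a = -2 + (-5 + 3*(19/3)) = -2 + (-5 + 19) = -2 + 14 = 12)
sqrt(((-5 + U(V))*a)*E(-4, 6) + 9289) = sqrt(((-5 + (1 - 1))*12)*0 + 9289) = sqrt(((-5 + 0)*12)*0 + 9289) = sqrt(-5*12*0 + 9289) = sqrt(-60*0 + 9289) = sqrt(0 + 9289) = sqrt(9289)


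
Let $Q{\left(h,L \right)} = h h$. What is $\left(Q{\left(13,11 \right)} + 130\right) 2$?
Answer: $598$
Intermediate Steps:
$Q{\left(h,L \right)} = h^{2}$
$\left(Q{\left(13,11 \right)} + 130\right) 2 = \left(13^{2} + 130\right) 2 = \left(169 + 130\right) 2 = 299 \cdot 2 = 598$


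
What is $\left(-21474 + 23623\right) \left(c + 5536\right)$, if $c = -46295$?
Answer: $-87591091$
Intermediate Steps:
$\left(-21474 + 23623\right) \left(c + 5536\right) = \left(-21474 + 23623\right) \left(-46295 + 5536\right) = 2149 \left(-40759\right) = -87591091$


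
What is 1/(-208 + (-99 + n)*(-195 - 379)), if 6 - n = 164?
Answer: 1/147310 ≈ 6.7884e-6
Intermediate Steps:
n = -158 (n = 6 - 1*164 = 6 - 164 = -158)
1/(-208 + (-99 + n)*(-195 - 379)) = 1/(-208 + (-99 - 158)*(-195 - 379)) = 1/(-208 - 257*(-574)) = 1/(-208 + 147518) = 1/147310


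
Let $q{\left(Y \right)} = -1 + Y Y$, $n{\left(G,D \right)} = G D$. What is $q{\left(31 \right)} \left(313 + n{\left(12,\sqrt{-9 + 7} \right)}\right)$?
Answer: $300480 + 11520 i \sqrt{2} \approx 3.0048 \cdot 10^{5} + 16292.0 i$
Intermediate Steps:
$n{\left(G,D \right)} = D G$
$q{\left(Y \right)} = -1 + Y^{2}$
$q{\left(31 \right)} \left(313 + n{\left(12,\sqrt{-9 + 7} \right)}\right) = \left(-1 + 31^{2}\right) \left(313 + \sqrt{-9 + 7} \cdot 12\right) = \left(-1 + 961\right) \left(313 + \sqrt{-2} \cdot 12\right) = 960 \left(313 + i \sqrt{2} \cdot 12\right) = 960 \left(313 + 12 i \sqrt{2}\right) = 300480 + 11520 i \sqrt{2}$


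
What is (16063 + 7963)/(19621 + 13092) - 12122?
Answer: -396522960/32713 ≈ -12121.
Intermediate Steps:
(16063 + 7963)/(19621 + 13092) - 12122 = 24026/32713 - 12122 = -396522960/32713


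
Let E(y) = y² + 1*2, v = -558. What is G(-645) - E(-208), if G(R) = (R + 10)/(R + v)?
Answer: -52048363/1203 ≈ -43266.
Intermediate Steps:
G(R) = (10 + R)/(-558 + R) (G(R) = (R + 10)/(R - 558) = (10 + R)/(-558 + R))
E(y) = 2 + y² (E(y) = y² + 2 = 2 + y²)
G(-645) - E(-208) = (10 - 645)/(-558 - 645) - (2 + (-208)²) = -635/(-1203) - (2 + 43264) = -1/1203*(-635) - 1*43266 = 635/1203 - 43266 = -52048363/1203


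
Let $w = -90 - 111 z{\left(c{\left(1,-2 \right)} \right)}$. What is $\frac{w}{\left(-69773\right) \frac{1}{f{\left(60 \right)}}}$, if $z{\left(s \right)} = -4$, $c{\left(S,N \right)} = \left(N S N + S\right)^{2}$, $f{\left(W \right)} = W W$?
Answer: $- \frac{1274400}{69773} \approx -18.265$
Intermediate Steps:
$f{\left(W \right)} = W^{2}$
$c{\left(S,N \right)} = \left(S + S N^{2}\right)^{2}$ ($c{\left(S,N \right)} = \left(S N^{2} + S\right)^{2} = \left(S + S N^{2}\right)^{2}$)
$w = 354$ ($w = -90 - -444 = -90 + 444 = 354$)
$\frac{w}{\left(-69773\right) \frac{1}{f{\left(60 \right)}}} = \frac{354}{\left(-69773\right) \frac{1}{60^{2}}} = \frac{354}{\left(-69773\right) \frac{1}{3600}} = \frac{354}{- \frac{69773}{3600}} = 354 \left(- \frac{3600}{69773}\right) = - \frac{1274400}{69773}$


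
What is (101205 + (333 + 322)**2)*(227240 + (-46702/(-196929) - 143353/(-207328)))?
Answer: 2459735955826447203395/20414447856 ≈ 1.2049e+11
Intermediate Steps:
(101205 + (333 + 322)**2)*(227240 + (-46702/(-196929) - 143353/(-207328))) = (101205 + 655**2)*(227240 + (-46702*(-1/196929) - 143353*(-1/207328))) = (101205 + 429025)*(227240 + (46702/196929 + 143353/207328)) = 530230*(227240 + 37912995193/40828895712) = 530230*(9277996174590073/40828895712) = 2459735955826447203395/20414447856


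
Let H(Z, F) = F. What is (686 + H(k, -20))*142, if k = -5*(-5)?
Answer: 94572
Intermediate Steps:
k = 25
(686 + H(k, -20))*142 = (686 - 20)*142 = 666*142 = 94572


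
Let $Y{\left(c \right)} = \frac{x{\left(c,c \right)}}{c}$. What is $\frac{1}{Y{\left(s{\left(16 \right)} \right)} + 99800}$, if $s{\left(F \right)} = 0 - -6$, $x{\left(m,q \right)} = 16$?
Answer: $\frac{3}{299408} \approx 1.002 \cdot 10^{-5}$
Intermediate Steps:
$s{\left(F \right)} = 6$ ($s{\left(F \right)} = 0 + 6 = 6$)
$Y{\left(c \right)} = \frac{16}{c}$
$\frac{1}{Y{\left(s{\left(16 \right)} \right)} + 99800} = \frac{1}{\frac{16}{6} + 99800} = \frac{1}{16 \cdot \frac{1}{6} + 99800} = \frac{1}{\frac{8}{3} + 99800} = \frac{1}{\frac{299408}{3}} = \frac{3}{299408}$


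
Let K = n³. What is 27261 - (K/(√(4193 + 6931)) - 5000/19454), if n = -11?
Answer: 265170247/9727 + 1331*√309/1854 ≈ 27274.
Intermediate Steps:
K = -1331 (K = (-11)³ = -1331)
27261 - (K/(√(4193 + 6931)) - 5000/19454) = 27261 - (-1331/√(4193 + 6931) - 5000/19454) = 27261 - (-1331*√309/1854 - 5000*1/19454) = 27261 - (-1331*√309/1854 - 2500/9727) = 27261 - (-2500/9727 - 1331*√309/1854) = 27261 + (2500/9727 + 1331*√309/1854) = 265170247/9727 + 1331*√309/1854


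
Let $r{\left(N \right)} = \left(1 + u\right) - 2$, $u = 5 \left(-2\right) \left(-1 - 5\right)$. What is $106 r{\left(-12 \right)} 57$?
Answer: $356478$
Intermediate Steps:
$u = 60$ ($u = \left(-10\right) \left(-6\right) = 60$)
$r{\left(N \right)} = 59$ ($r{\left(N \right)} = \left(1 + 60\right) - 2 = 61 - 2 = 59$)
$106 r{\left(-12 \right)} 57 = 106 \cdot 59 \cdot 57 = 6254 \cdot 57 = 356478$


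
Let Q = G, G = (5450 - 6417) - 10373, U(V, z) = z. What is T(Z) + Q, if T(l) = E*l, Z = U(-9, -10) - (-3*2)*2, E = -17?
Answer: -11374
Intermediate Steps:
Z = 2 (Z = -10 - (-3*2)*2 = -10 - (-6)*2 = -10 - 1*(-12) = -10 + 12 = 2)
T(l) = -17*l
G = -11340 (G = -967 - 10373 = -11340)
Q = -11340
T(Z) + Q = -17*2 - 11340 = -34 - 11340 = -11374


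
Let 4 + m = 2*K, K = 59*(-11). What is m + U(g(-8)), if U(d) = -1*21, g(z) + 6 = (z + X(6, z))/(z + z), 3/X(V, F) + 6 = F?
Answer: -1323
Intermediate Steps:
K = -649
X(V, F) = 3/(-6 + F)
g(z) = -6 + (z + 3/(-6 + z))/(2*z) (g(z) = -6 + (z + 3/(-6 + z))/(z + z) = -6 + (z + 3/(-6 + z))/((2*z)) = -6 + (z + 3/(-6 + z))*(1/(2*z)) = -6 + (z + 3/(-6 + z))/(2*z))
m = -1302 (m = -4 + 2*(-649) = -4 - 1298 = -1302)
U(d) = -21
m + U(g(-8)) = -1302 - 21 = -1323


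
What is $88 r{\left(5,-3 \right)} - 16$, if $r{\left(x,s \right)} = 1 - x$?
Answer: $-368$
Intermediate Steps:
$88 r{\left(5,-3 \right)} - 16 = 88 \left(1 - 5\right) - 16 = 88 \left(-4\right) - 16 = -352 - 16 = -368$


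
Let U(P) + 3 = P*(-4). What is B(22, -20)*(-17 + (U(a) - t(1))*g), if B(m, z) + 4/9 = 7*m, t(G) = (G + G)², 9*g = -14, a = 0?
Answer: -76010/81 ≈ -938.39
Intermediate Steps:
U(P) = -3 - 4*P (U(P) = -3 + P*(-4) = -3 - 4*P)
g = -14/9 (g = (⅑)*(-14) = -14/9 ≈ -1.5556)
t(G) = 4*G² (t(G) = (2*G)² = 4*G²)
B(m, z) = -4/9 + 7*m
B(22, -20)*(-17 + (U(a) - t(1))*g) = (-4/9 + 7*22)*(-17 + ((-3 - 4*0) - 4*1²)*(-14/9)) = (-4/9 + 154)*(-17 + ((-3 + 0) - 4)*(-14/9)) = 1382*(-17 + (-3 - 1*4)*(-14/9))/9 = 1382*(-17 + (-3 - 4)*(-14/9))/9 = 1382*(-17 - 7*(-14/9))/9 = 1382*(-17 + 98/9)/9 = (1382/9)*(-55/9) = -76010/81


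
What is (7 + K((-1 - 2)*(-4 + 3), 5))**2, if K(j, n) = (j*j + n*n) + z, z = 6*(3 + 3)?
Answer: 5929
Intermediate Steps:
z = 36 (z = 6*6 = 36)
K(j, n) = 36 + j**2 + n**2 (K(j, n) = (j*j + n*n) + 36 = (j**2 + n**2) + 36 = 36 + j**2 + n**2)
(7 + K((-1 - 2)*(-4 + 3), 5))**2 = (7 + (36 + ((-1 - 2)*(-4 + 3))**2 + 5**2))**2 = (7 + (36 + (-3*(-1))**2 + 25))**2 = (7 + (36 + 3**2 + 25))**2 = (7 + (36 + 9 + 25))**2 = (7 + 70)**2 = 77**2 = 5929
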